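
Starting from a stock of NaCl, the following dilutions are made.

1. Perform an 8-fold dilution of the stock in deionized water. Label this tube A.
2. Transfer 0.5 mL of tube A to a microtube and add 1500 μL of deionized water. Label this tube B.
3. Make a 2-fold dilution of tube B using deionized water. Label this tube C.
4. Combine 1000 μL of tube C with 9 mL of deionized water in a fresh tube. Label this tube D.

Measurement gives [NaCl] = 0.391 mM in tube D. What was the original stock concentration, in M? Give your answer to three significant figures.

Step 1: 8-fold → factor 8
Step 2: 0.5 mL + 1500 μL = 2 mL total → factor 2/0.5 = 4
Step 3: 2-fold → factor 2
Step 4: 1000 μL + 9 mL = 10000 μL total → factor 10000/1000 = 10
Overall dilution factor = 8 × 4 × 2 × 10 = 640
Stock = 0.391 mM × 640 = 250.2 mM = 0.250 M

0.250 M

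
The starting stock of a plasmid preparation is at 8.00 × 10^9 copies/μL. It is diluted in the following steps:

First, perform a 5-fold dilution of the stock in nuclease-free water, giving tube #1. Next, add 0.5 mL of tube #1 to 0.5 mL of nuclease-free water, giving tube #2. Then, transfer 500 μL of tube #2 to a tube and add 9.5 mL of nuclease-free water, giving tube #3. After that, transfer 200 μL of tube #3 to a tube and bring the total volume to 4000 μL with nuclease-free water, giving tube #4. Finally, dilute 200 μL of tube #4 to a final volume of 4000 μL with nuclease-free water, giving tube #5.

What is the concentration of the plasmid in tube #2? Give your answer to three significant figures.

8.00 × 10^8 copies/μL

Step 1: 5-fold → factor 5
Step 2: 0.5 mL + 0.5 mL = 1 mL total → factor 1/0.5 = 2
Dilution factor through tube #2 = 5 × 2 = 10
[tube #2] = 8.00 × 10^9 copies/μL / 10 = 8.00 × 10^8 copies/μL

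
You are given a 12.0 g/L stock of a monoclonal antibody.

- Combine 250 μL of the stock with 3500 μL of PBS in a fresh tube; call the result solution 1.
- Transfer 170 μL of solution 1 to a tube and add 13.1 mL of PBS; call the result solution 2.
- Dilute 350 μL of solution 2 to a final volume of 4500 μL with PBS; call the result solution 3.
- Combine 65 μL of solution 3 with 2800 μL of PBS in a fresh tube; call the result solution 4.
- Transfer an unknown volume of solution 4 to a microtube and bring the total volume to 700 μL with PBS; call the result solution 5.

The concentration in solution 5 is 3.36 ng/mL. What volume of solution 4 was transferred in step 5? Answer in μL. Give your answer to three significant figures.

130 μL

Step 1: 250 μL + 3500 μL = 3750 μL total → factor 3750/250 = 15
Step 2: 170 μL + 13.1 mL = 13270 μL total → factor 13270/170 = 78.059
Step 3: 350 μL brought to 4500 μL → factor 4500/350 = 12.857
Step 4: 65 μL + 2800 μL = 2865 μL total → factor 2865/65 = 44.077
Step 5: v brought to 700 μL → factor = 700 μL/v
Product of known-step factors = 6.6354 × 10^5
Overall factor = 12.0 g/L / (3.36 ng/mL) = 3.5714 × 10^6
Step-5 factor = 3.5714 × 10^6 / 6.6354 × 10^5 = 5.3824
v = 700 μL / 5.3824 = 130 μL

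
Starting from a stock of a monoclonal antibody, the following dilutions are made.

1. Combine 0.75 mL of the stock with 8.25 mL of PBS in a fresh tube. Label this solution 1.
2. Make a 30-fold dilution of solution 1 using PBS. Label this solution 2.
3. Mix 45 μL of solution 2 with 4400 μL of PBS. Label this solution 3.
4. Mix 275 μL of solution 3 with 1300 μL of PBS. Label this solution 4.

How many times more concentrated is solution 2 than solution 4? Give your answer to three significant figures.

Step 1: 0.75 mL + 8.25 mL = 9 mL total → factor 9/0.75 = 12
Step 2: 30-fold → factor 30
Step 3: 45 μL + 4400 μL = 4445 μL total → factor 4445/45 = 98.778
Step 4: 275 μL + 1300 μL = 1575 μL total → factor 1575/275 = 5.7273
Dilution factor to solution 2 = 360; to solution 4 = 2.0366 × 10^5
[solution 2]/[solution 4] = (factor to solution 4)/(factor to solution 2) = 2.0366 × 10^5/360 = 566

566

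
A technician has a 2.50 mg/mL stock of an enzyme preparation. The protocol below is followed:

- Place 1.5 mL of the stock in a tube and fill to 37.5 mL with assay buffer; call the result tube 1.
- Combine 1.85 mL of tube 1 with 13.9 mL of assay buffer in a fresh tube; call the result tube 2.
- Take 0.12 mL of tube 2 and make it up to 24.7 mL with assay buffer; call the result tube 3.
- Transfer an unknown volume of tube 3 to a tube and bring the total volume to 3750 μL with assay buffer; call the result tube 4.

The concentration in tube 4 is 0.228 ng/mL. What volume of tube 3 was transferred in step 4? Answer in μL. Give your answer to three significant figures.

15.0 μL

Step 1: 1.5 mL brought to 37.5 mL → factor 37.5/1.5 = 25
Step 2: 1.85 mL + 13.9 mL = 15.75 mL total → factor 15.75/1.85 = 8.5135
Step 3: 0.12 mL brought to 24.7 mL → factor 24.7/0.12 = 205.83
Step 4: v brought to 3750 μL → factor = 3750 μL/v
Product of known-step factors = 43809
Overall factor = 2.50 mg/mL / (0.228 ng/mL) = 1.0965 × 10^7
Step-4 factor = 1.0965 × 10^7 / 43809 = 250.29
v = 3750 μL / 250.29 = 15.0 μL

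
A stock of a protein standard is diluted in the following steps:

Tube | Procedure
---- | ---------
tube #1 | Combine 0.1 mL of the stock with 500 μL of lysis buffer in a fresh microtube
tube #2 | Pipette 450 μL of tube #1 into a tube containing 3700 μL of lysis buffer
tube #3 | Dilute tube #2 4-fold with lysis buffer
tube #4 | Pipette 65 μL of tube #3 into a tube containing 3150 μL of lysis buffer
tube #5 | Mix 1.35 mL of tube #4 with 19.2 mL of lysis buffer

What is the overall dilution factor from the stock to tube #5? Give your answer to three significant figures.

Step 1: 0.1 mL + 500 μL = 0.6 mL total → factor 0.6/0.1 = 6
Step 2: 450 μL + 3700 μL = 4150 μL total → factor 4150/450 = 9.2222
Step 3: 4-fold → factor 4
Step 4: 65 μL + 3150 μL = 3215 μL total → factor 3215/65 = 49.462
Step 5: 1.35 mL + 19.2 mL = 20.55 mL total → factor 20.55/1.35 = 15.222
Overall dilution factor = 6 × 9.2222 × 4 × 49.462 × 15.222 = 1.6665 × 10^5

1.67 × 10^5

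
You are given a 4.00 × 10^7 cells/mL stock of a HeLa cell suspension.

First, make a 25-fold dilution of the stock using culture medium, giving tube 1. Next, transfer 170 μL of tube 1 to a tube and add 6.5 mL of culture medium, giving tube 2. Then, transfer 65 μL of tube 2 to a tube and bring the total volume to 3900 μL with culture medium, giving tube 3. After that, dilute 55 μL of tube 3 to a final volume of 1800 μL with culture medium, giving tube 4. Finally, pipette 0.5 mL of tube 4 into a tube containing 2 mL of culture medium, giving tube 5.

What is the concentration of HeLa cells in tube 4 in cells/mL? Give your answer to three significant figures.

20.8 cells/mL

Step 1: 25-fold → factor 25
Step 2: 170 μL + 6.5 mL = 6670 μL total → factor 6670/170 = 39.235
Step 3: 65 μL brought to 3900 μL → factor 3900/65 = 60
Step 4: 55 μL brought to 1800 μL → factor 1800/55 = 32.727
Dilution factor through tube 4 = 25 × 39.235 × 60 × 32.727 = 1.9261 × 10^6
[tube 4] = 4.00 × 10^7 cells/mL / 1.9261 × 10^6 = 20.8 cells/mL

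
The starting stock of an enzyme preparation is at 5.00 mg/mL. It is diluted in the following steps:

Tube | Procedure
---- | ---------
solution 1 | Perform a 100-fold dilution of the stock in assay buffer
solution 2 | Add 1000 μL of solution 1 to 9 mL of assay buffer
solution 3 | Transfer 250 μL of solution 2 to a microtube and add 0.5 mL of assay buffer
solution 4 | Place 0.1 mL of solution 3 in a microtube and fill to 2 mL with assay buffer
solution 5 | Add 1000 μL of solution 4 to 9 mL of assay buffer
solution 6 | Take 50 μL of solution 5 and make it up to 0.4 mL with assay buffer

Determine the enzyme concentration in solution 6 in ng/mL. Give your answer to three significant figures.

Step 1: 100-fold → factor 100
Step 2: 1000 μL + 9 mL = 10000 μL total → factor 10000/1000 = 10
Step 3: 250 μL + 0.5 mL = 750 μL total → factor 750/250 = 3
Step 4: 0.1 mL brought to 2 mL → factor 2/0.1 = 20
Step 5: 1000 μL + 9 mL = 10000 μL total → factor 10000/1000 = 10
Step 6: 50 μL brought to 0.4 mL → factor 400/50 = 8
Overall dilution factor = 100 × 10 × 3 × 20 × 10 × 8 = 4.8 × 10^6
Final = 5.00 mg/mL / 4.8 × 10^6 = 1.042 × 10^-6 mg/mL = 1.04 ng/mL

1.04 ng/mL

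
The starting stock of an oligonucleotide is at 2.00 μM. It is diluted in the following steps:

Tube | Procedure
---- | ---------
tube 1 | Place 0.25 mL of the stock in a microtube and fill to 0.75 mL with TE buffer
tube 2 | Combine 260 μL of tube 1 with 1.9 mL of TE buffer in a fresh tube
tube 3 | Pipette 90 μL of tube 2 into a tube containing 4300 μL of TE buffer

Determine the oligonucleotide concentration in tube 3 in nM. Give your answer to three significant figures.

1.65 nM

Step 1: 0.25 mL brought to 0.75 mL → factor 0.75/0.25 = 3
Step 2: 260 μL + 1.9 mL = 2160 μL total → factor 2160/260 = 8.3077
Step 3: 90 μL + 4300 μL = 4390 μL total → factor 4390/90 = 48.778
Overall dilution factor = 3 × 8.3077 × 48.778 = 1215.7
Final = 2.00 μM / 1215.7 = 0.001645 μM = 1.65 nM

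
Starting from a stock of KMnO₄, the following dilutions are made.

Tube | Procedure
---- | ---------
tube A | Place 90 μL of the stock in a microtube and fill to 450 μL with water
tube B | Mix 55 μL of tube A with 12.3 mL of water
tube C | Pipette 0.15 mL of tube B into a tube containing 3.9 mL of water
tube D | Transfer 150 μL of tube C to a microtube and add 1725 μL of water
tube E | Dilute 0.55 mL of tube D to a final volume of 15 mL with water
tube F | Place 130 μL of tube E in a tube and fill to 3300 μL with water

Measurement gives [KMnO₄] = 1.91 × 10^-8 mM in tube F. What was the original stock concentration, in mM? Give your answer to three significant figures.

5.01 mM

Step 1: 90 μL brought to 450 μL → factor 450/90 = 5
Step 2: 55 μL + 12.3 mL = 12355 μL total → factor 12355/55 = 224.64
Step 3: 0.15 mL + 3.9 mL = 4.05 mL total → factor 4.05/0.15 = 27
Step 4: 150 μL + 1725 μL = 1875 μL total → factor 1875/150 = 12.5
Step 5: 0.55 mL brought to 15 mL → factor 15/0.55 = 27.273
Step 6: 130 μL brought to 3300 μL → factor 3300/130 = 25.385
Overall dilution factor = 5 × 224.64 × 27 × 12.5 × 27.273 × 25.385 = 2.6244 × 10^8
Stock = 1.91 × 10^-8 mM × 2.6244 × 10^8 = 5.01 mM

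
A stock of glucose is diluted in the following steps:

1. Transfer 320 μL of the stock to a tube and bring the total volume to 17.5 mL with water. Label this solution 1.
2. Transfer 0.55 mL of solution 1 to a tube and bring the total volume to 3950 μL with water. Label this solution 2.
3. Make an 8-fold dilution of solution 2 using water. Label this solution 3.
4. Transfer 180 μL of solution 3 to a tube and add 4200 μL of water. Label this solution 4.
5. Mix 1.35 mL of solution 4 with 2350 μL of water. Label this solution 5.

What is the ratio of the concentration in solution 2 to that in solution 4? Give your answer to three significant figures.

Step 1: 320 μL brought to 17.5 mL → factor 17500/320 = 54.688
Step 2: 0.55 mL brought to 3950 μL → factor 3.95/0.55 = 7.1818
Step 3: 8-fold → factor 8
Step 4: 180 μL + 4200 μL = 4380 μL total → factor 4380/180 = 24.333
Dilution factor to solution 2 = 392.76; to solution 4 = 76456
[solution 2]/[solution 4] = (factor to solution 4)/(factor to solution 2) = 76456/392.76 = 195

195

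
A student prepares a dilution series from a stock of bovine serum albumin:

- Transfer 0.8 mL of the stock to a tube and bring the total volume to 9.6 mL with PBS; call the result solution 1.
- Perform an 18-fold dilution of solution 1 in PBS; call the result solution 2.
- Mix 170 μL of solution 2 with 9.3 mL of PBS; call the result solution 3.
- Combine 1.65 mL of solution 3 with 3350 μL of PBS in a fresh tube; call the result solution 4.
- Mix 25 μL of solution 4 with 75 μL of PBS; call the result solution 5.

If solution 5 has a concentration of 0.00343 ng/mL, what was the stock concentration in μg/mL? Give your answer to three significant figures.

Step 1: 0.8 mL brought to 9.6 mL → factor 9.6/0.8 = 12
Step 2: 18-fold → factor 18
Step 3: 170 μL + 9.3 mL = 9470 μL total → factor 9470/170 = 55.706
Step 4: 1.65 mL + 3350 μL = 5 mL total → factor 5/1.65 = 3.0303
Step 5: 25 μL + 75 μL = 100 μL total → factor 100/25 = 4
Overall dilution factor = 12 × 18 × 55.706 × 3.0303 × 4 = 1.4585 × 10^5
Stock = 0.00343 ng/mL × 1.4585 × 10^5 = 500.3 ng/mL = 0.500 μg/mL

0.500 μg/mL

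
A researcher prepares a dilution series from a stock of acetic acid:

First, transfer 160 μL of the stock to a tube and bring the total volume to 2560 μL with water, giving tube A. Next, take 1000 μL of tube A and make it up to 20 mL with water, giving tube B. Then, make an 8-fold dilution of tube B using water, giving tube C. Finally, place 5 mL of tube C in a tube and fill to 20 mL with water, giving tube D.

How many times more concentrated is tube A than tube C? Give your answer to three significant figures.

160

Step 1: 160 μL brought to 2560 μL → factor 2560/160 = 16
Step 2: 1000 μL brought to 20 mL → factor 20000/1000 = 20
Step 3: 8-fold → factor 8
Dilution factor to tube A = 16; to tube C = 2560
[tube A]/[tube C] = (factor to tube C)/(factor to tube A) = 2560/16 = 160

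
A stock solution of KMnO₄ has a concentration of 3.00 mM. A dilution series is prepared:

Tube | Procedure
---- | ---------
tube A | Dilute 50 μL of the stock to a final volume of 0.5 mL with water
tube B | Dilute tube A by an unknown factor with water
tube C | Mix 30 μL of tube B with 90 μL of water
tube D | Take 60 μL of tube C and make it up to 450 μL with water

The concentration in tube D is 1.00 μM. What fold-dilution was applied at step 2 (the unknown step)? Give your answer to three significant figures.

10.0-fold

Step 1: 50 μL brought to 0.5 mL → factor 500/50 = 10
Step 2: unknown factor x
Step 3: 30 μL + 90 μL = 120 μL total → factor 120/30 = 4
Step 4: 60 μL brought to 450 μL → factor 450/60 = 7.5
Product of known-step factors = 300
Overall factor = 3.00 mM / (1.00 μM) = 3000
x = 3000 / 300 = 10.0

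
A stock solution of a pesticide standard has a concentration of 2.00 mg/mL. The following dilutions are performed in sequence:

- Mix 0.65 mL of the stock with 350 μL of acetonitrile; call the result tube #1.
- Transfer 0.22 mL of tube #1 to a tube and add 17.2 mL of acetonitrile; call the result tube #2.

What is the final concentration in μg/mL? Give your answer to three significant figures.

16.4 μg/mL

Step 1: 0.65 mL + 350 μL = 1 mL total → factor 1/0.65 = 1.5385
Step 2: 0.22 mL + 17.2 mL = 17.42 mL total → factor 17.42/0.22 = 79.182
Overall dilution factor = 1.5385 × 79.182 = 121.82
Final = 2.00 mg/mL / 121.82 = 0.01642 mg/mL = 16.4 μg/mL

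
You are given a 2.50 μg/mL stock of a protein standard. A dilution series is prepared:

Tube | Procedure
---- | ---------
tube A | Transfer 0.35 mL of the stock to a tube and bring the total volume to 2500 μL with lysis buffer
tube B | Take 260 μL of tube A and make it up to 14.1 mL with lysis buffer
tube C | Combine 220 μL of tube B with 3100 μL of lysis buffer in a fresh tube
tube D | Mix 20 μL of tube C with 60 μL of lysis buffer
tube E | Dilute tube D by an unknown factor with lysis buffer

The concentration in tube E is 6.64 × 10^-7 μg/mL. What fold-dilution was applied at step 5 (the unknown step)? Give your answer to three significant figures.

161-fold

Step 1: 0.35 mL brought to 2500 μL → factor 2.5/0.35 = 7.1429
Step 2: 260 μL brought to 14.1 mL → factor 14100/260 = 54.231
Step 3: 220 μL + 3100 μL = 3320 μL total → factor 3320/220 = 15.091
Step 4: 20 μL + 60 μL = 80 μL total → factor 80/20 = 4
Step 5: unknown factor x
Product of known-step factors = 23383
Overall factor = 2.50 μg/mL / (6.64 × 10^-7 μg/mL) = 3.7651 × 10^6
x = 3.7651 × 10^6 / 23383 = 161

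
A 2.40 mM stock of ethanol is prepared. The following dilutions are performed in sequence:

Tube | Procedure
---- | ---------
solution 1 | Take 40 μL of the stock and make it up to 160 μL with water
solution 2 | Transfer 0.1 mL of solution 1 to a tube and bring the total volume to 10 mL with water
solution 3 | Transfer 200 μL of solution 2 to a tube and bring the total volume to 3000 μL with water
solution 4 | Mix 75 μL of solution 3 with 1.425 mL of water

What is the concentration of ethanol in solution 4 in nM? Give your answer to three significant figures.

20.0 nM

Step 1: 40 μL brought to 160 μL → factor 160/40 = 4
Step 2: 0.1 mL brought to 10 mL → factor 10/0.1 = 100
Step 3: 200 μL brought to 3000 μL → factor 3000/200 = 15
Step 4: 75 μL + 1.425 mL = 1500 μL total → factor 1500/75 = 20
Overall dilution factor = 4 × 100 × 15 × 20 = 1.2 × 10^5
Final = 2.40 mM / 1.2 × 10^5 = 2.000 × 10^-5 mM = 20.0 nM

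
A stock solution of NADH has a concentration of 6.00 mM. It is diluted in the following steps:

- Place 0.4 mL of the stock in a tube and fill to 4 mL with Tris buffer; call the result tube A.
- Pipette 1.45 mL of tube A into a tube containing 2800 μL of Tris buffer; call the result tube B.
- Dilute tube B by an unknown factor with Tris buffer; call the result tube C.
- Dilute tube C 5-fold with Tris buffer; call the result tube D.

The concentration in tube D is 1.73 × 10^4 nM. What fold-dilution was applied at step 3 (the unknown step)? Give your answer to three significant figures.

Step 1: 0.4 mL brought to 4 mL → factor 4/0.4 = 10
Step 2: 1.45 mL + 2800 μL = 4.25 mL total → factor 4.25/1.45 = 2.931
Step 3: unknown factor x
Step 4: 5-fold → factor 5
Product of known-step factors = 146.55
Overall factor = 6.00 mM / (1.73 × 10^4 nM) = 346.82
x = 346.82 / 146.55 = 2.37

2.37-fold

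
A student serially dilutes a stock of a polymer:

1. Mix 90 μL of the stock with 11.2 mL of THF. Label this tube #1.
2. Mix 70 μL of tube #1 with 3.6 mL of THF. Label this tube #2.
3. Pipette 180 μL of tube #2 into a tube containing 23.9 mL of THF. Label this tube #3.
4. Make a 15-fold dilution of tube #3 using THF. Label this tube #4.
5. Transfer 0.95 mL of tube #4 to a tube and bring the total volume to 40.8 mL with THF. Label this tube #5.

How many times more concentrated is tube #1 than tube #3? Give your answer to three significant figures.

Step 1: 90 μL + 11.2 mL = 11290 μL total → factor 11290/90 = 125.44
Step 2: 70 μL + 3.6 mL = 3670 μL total → factor 3670/70 = 52.429
Step 3: 180 μL + 23.9 mL = 24080 μL total → factor 24080/180 = 133.78
Dilution factor to tube #1 = 125.44; to tube #3 = 8.7984 × 10^5
[tube #1]/[tube #3] = (factor to tube #3)/(factor to tube #1) = 8.7984 × 10^5/125.44 = 7.01 × 10^3

7.01 × 10^3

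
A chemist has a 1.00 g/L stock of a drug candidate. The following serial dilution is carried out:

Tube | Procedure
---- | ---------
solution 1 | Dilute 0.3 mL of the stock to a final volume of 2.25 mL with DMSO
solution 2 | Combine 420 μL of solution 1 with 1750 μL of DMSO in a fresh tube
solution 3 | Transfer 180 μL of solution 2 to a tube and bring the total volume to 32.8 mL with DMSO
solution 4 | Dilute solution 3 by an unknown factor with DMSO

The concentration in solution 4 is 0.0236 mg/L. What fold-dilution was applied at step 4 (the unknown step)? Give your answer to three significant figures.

Step 1: 0.3 mL brought to 2.25 mL → factor 2.25/0.3 = 7.5
Step 2: 420 μL + 1750 μL = 2170 μL total → factor 2170/420 = 5.1667
Step 3: 180 μL brought to 32.8 mL → factor 32800/180 = 182.22
Step 4: unknown factor x
Product of known-step factors = 7061.1
Overall factor = 1.00 g/L / (0.0236 mg/L) = 42373
x = 42373 / 7061.1 = 6.00

6.00-fold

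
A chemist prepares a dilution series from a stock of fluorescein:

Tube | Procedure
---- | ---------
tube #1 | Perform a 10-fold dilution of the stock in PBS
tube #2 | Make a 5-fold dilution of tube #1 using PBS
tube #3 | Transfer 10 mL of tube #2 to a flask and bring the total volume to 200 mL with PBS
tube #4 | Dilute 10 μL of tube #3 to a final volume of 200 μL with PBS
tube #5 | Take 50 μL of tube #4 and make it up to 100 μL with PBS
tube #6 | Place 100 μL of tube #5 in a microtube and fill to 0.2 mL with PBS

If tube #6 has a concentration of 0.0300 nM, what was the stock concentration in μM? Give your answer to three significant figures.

2.40 μM

Step 1: 10-fold → factor 10
Step 2: 5-fold → factor 5
Step 3: 10 mL brought to 200 mL → factor 200/10 = 20
Step 4: 10 μL brought to 200 μL → factor 200/10 = 20
Step 5: 50 μL brought to 100 μL → factor 100/50 = 2
Step 6: 100 μL brought to 0.2 mL → factor 200/100 = 2
Overall dilution factor = 10 × 5 × 20 × 20 × 2 × 2 = 80000
Stock = 0.0300 nM × 80000 = 2400 nM = 2.40 μM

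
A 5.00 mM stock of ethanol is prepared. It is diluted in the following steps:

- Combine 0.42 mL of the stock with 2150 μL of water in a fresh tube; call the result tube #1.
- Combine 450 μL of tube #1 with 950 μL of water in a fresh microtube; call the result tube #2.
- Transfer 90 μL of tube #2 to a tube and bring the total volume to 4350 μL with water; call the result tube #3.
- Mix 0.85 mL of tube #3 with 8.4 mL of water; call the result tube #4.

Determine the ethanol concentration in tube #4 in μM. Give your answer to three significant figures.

0.499 μM

Step 1: 0.42 mL + 2150 μL = 2.57 mL total → factor 2.57/0.42 = 6.119
Step 2: 450 μL + 950 μL = 1400 μL total → factor 1400/450 = 3.1111
Step 3: 90 μL brought to 4350 μL → factor 4350/90 = 48.333
Step 4: 0.85 mL + 8.4 mL = 9.25 mL total → factor 9.25/0.85 = 10.882
Overall dilution factor = 6.119 × 3.1111 × 48.333 × 10.882 = 10013
Final = 5.00 mM / 10013 = 0.0004993 mM = 0.499 μM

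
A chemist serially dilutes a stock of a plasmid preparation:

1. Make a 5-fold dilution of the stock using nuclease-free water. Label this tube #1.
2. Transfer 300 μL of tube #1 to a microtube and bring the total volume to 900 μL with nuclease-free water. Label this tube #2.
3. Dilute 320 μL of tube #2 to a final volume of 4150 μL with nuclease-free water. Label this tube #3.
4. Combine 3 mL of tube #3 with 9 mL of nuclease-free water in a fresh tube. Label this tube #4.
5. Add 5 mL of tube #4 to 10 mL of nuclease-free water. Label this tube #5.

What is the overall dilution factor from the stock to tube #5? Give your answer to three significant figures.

2.33 × 10^3

Step 1: 5-fold → factor 5
Step 2: 300 μL brought to 900 μL → factor 900/300 = 3
Step 3: 320 μL brought to 4150 μL → factor 4150/320 = 12.969
Step 4: 3 mL + 9 mL = 12 mL total → factor 12/3 = 4
Step 5: 5 mL + 10 mL = 15 mL total → factor 15/5 = 3
Overall dilution factor = 5 × 3 × 12.969 × 4 × 3 = 2334.4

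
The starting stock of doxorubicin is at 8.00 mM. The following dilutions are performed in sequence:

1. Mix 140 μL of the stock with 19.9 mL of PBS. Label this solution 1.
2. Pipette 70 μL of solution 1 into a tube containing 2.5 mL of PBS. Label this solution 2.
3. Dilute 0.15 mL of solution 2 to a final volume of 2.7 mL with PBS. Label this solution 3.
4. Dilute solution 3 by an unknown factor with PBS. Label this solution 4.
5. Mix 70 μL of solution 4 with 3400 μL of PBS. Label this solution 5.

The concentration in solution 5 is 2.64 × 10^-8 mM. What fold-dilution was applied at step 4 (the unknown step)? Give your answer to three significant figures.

Step 1: 140 μL + 19.9 mL = 20040 μL total → factor 20040/140 = 143.14
Step 2: 70 μL + 2.5 mL = 2570 μL total → factor 2570/70 = 36.714
Step 3: 0.15 mL brought to 2.7 mL → factor 2.7/0.15 = 18
Step 4: unknown factor x
Step 5: 70 μL + 3400 μL = 3470 μL total → factor 3470/70 = 49.571
Product of known-step factors = 4.6893 × 10^6
Overall factor = 8.00 mM / (2.64 × 10^-8 mM) = 3.0303 × 10^8
x = 3.0303 × 10^8 / 4.6893 × 10^6 = 64.6

64.6-fold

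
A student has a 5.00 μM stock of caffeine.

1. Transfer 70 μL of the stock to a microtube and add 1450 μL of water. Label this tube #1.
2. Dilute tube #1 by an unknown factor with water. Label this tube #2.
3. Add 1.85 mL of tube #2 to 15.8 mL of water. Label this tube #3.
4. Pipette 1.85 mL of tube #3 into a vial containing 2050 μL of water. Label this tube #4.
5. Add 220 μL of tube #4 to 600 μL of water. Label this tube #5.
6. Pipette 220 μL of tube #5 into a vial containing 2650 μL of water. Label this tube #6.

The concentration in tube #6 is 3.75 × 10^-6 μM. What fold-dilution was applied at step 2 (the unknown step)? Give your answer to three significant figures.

62.8-fold

Step 1: 70 μL + 1450 μL = 1520 μL total → factor 1520/70 = 21.714
Step 2: unknown factor x
Step 3: 1.85 mL + 15.8 mL = 17.65 mL total → factor 17.65/1.85 = 9.5405
Step 4: 1.85 mL + 2050 μL = 3.9 mL total → factor 3.9/1.85 = 2.1081
Step 5: 220 μL + 600 μL = 820 μL total → factor 820/220 = 3.7273
Step 6: 220 μL + 2650 μL = 2870 μL total → factor 2870/220 = 13.045
Product of known-step factors = 21235
Overall factor = 5.00 μM / (3.75 × 10^-6 μM) = 1.3333 × 10^6
x = 1.3333 × 10^6 / 21235 = 62.8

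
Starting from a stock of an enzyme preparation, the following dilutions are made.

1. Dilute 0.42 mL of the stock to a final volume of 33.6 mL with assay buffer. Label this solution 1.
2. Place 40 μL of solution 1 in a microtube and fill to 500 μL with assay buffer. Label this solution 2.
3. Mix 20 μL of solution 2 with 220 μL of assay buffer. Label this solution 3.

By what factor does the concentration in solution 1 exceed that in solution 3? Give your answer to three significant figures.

150

Step 1: 0.42 mL brought to 33.6 mL → factor 33.6/0.42 = 80
Step 2: 40 μL brought to 500 μL → factor 500/40 = 12.5
Step 3: 20 μL + 220 μL = 240 μL total → factor 240/20 = 12
Dilution factor to solution 1 = 80; to solution 3 = 12000
[solution 1]/[solution 3] = (factor to solution 3)/(factor to solution 1) = 12000/80 = 150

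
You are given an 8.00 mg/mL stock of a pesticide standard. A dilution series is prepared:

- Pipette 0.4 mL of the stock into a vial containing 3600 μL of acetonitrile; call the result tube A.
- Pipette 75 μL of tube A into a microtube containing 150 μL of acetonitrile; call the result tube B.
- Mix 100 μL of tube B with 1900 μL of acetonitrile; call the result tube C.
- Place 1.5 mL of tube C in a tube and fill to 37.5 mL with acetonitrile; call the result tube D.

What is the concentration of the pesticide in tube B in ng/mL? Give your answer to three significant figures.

2.67 × 10^5 ng/mL

Step 1: 0.4 mL + 3600 μL = 4 mL total → factor 4/0.4 = 10
Step 2: 75 μL + 150 μL = 225 μL total → factor 225/75 = 3
Dilution factor through tube B = 10 × 3 = 30
[tube B] = 8.00 mg/mL / 30 = 0.2667 mg/mL = 2.67 × 10^5 ng/mL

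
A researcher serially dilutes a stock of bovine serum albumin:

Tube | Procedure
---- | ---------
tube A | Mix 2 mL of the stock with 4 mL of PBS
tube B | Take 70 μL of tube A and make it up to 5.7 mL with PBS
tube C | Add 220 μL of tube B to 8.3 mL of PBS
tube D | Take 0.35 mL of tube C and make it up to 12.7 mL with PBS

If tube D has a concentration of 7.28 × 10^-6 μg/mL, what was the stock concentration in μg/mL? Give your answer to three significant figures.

Step 1: 2 mL + 4 mL = 6 mL total → factor 6/2 = 3
Step 2: 70 μL brought to 5.7 mL → factor 5700/70 = 81.429
Step 3: 220 μL + 8.3 mL = 8520 μL total → factor 8520/220 = 38.727
Step 4: 0.35 mL brought to 12.7 mL → factor 12.7/0.35 = 36.286
Overall dilution factor = 3 × 81.429 × 38.727 × 36.286 = 3.4328 × 10^5
Stock = 7.28 × 10^-6 μg/mL × 3.4328 × 10^5 = 2.50 μg/mL

2.50 μg/mL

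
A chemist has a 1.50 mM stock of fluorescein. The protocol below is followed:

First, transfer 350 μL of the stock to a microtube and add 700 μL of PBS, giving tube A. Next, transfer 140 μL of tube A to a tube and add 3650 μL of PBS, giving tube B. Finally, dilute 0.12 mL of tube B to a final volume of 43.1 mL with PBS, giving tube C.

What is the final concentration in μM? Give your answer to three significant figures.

0.0514 μM

Step 1: 350 μL + 700 μL = 1050 μL total → factor 1050/350 = 3
Step 2: 140 μL + 3650 μL = 3790 μL total → factor 3790/140 = 27.071
Step 3: 0.12 mL brought to 43.1 mL → factor 43.1/0.12 = 359.17
Overall dilution factor = 3 × 27.071 × 359.17 = 29169
Final = 1.50 mM / 29169 = 5.142 × 10^-5 mM = 0.0514 μM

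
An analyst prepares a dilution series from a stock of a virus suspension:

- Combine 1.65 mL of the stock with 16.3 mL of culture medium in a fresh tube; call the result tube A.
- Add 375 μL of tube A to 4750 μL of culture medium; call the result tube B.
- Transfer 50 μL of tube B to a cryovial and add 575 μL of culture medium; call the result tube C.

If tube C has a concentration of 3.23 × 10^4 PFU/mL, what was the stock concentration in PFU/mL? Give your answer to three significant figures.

Step 1: 1.65 mL + 16.3 mL = 17.95 mL total → factor 17.95/1.65 = 10.879
Step 2: 375 μL + 4750 μL = 5125 μL total → factor 5125/375 = 13.667
Step 3: 50 μL + 575 μL = 625 μL total → factor 625/50 = 12.5
Overall dilution factor = 10.879 × 13.667 × 12.5 = 1858.5
Stock = 3.23 × 10^4 PFU/mL × 1858.5 = 6.00 × 10^7 PFU/mL

6.00 × 10^7 PFU/mL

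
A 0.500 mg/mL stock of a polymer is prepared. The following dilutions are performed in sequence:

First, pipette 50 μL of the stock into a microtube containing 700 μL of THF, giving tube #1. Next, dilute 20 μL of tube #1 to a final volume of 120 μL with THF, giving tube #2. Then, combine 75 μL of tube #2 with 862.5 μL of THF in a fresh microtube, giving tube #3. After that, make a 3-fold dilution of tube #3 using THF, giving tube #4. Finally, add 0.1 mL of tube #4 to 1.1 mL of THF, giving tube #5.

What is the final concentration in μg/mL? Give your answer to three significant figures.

Step 1: 50 μL + 700 μL = 750 μL total → factor 750/50 = 15
Step 2: 20 μL brought to 120 μL → factor 120/20 = 6
Step 3: 75 μL + 862.5 μL = 937.5 μL total → factor 937.5/75 = 12.5
Step 4: 3-fold → factor 3
Step 5: 0.1 mL + 1.1 mL = 1.2 mL total → factor 1.2/0.1 = 12
Overall dilution factor = 15 × 6 × 12.5 × 3 × 12 = 40500
Final = 0.500 mg/mL / 40500 = 1.235 × 10^-5 mg/mL = 0.0123 μg/mL

0.0123 μg/mL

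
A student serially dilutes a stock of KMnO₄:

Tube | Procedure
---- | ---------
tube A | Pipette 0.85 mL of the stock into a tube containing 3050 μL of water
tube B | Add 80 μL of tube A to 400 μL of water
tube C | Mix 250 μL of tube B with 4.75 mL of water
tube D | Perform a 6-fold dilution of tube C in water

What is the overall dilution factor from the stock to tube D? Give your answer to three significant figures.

3.30 × 10^3

Step 1: 0.85 mL + 3050 μL = 3.9 mL total → factor 3.9/0.85 = 4.5882
Step 2: 80 μL + 400 μL = 480 μL total → factor 480/80 = 6
Step 3: 250 μL + 4.75 mL = 5000 μL total → factor 5000/250 = 20
Step 4: 6-fold → factor 6
Overall dilution factor = 4.5882 × 6 × 20 × 6 = 3303.5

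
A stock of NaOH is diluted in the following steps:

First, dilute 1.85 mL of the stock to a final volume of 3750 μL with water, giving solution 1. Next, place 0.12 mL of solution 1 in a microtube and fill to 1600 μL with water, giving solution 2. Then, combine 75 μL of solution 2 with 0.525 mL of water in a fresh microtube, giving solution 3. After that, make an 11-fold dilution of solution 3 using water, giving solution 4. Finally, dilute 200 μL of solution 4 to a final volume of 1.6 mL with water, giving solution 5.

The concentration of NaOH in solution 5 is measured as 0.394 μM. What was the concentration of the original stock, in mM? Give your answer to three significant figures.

Step 1: 1.85 mL brought to 3750 μL → factor 3.75/1.85 = 2.027
Step 2: 0.12 mL brought to 1600 μL → factor 1.6/0.12 = 13.333
Step 3: 75 μL + 0.525 mL = 600 μL total → factor 600/75 = 8
Step 4: 11-fold → factor 11
Step 5: 200 μL brought to 1.6 mL → factor 1600/200 = 8
Overall dilution factor = 2.027 × 13.333 × 8 × 11 × 8 = 19027
Stock = 0.394 μM × 19027 = 7497 μM = 7.50 mM

7.50 mM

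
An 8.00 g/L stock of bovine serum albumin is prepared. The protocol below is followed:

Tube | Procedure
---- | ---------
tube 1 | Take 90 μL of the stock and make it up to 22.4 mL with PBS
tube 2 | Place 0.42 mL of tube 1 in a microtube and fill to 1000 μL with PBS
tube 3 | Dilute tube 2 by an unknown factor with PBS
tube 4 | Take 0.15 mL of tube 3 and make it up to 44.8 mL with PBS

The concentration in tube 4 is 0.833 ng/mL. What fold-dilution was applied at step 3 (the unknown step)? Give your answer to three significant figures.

Step 1: 90 μL brought to 22.4 mL → factor 22400/90 = 248.89
Step 2: 0.42 mL brought to 1000 μL → factor 1/0.42 = 2.381
Step 3: unknown factor x
Step 4: 0.15 mL brought to 44.8 mL → factor 44.8/0.15 = 298.67
Product of known-step factors = 1.7699 × 10^5
Overall factor = 8.00 g/L / (0.833 ng/mL) = 9.6038 × 10^6
x = 9.6038 × 10^6 / 1.7699 × 10^5 = 54.3

54.3-fold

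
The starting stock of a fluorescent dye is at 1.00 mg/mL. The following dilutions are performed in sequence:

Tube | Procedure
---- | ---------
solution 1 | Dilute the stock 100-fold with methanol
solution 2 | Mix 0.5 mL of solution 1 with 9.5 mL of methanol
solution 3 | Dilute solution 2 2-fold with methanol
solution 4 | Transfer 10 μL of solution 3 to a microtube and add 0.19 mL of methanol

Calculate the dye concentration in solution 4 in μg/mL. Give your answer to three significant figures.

0.0125 μg/mL

Step 1: 100-fold → factor 100
Step 2: 0.5 mL + 9.5 mL = 10 mL total → factor 10/0.5 = 20
Step 3: 2-fold → factor 2
Step 4: 10 μL + 0.19 mL = 200 μL total → factor 200/10 = 20
Dilution factor through solution 4 = 100 × 20 × 2 × 20 = 80000
[solution 4] = 1.00 mg/mL / 80000 = 1.250 × 10^-5 mg/mL = 0.0125 μg/mL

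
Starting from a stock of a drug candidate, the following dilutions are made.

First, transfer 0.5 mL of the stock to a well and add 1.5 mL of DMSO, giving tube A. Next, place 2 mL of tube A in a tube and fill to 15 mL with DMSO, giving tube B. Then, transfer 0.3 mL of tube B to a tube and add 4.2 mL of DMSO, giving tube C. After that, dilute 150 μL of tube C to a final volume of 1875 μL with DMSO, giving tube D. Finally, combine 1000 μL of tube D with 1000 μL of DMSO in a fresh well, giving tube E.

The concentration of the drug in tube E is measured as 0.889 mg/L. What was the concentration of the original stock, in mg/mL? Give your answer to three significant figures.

10.0 mg/mL

Step 1: 0.5 mL + 1.5 mL = 2 mL total → factor 2/0.5 = 4
Step 2: 2 mL brought to 15 mL → factor 15/2 = 7.5
Step 3: 0.3 mL + 4.2 mL = 4.5 mL total → factor 4.5/0.3 = 15
Step 4: 150 μL brought to 1875 μL → factor 1875/150 = 12.5
Step 5: 1000 μL + 1000 μL = 2000 μL total → factor 2000/1000 = 2
Overall dilution factor = 4 × 7.5 × 15 × 12.5 × 2 = 11250
Stock = 0.889 mg/L × 11250 = 1.000 × 10^4 mg/L = 10.0 mg/mL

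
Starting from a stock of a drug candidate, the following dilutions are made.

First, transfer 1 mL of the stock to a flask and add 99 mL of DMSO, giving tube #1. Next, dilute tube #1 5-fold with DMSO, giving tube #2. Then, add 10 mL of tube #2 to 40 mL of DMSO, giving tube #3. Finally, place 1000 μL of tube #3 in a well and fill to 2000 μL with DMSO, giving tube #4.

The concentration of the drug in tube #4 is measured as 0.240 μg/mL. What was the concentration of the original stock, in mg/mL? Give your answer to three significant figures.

1.20 mg/mL

Step 1: 1 mL + 99 mL = 100 mL total → factor 100/1 = 100
Step 2: 5-fold → factor 5
Step 3: 10 mL + 40 mL = 50 mL total → factor 50/10 = 5
Step 4: 1000 μL brought to 2000 μL → factor 2000/1000 = 2
Overall dilution factor = 100 × 5 × 5 × 2 = 5000
Stock = 0.240 μg/mL × 5000 = 1200 μg/mL = 1.20 mg/mL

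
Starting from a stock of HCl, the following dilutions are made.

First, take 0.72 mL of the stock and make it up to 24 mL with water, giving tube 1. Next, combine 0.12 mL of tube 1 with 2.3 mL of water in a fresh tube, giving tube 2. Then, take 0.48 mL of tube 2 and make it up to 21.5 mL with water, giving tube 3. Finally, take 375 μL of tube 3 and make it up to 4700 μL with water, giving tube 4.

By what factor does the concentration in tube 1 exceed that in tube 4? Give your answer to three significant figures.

Step 1: 0.72 mL brought to 24 mL → factor 24/0.72 = 33.333
Step 2: 0.12 mL + 2.3 mL = 2.42 mL total → factor 2.42/0.12 = 20.167
Step 3: 0.48 mL brought to 21.5 mL → factor 21.5/0.48 = 44.792
Step 4: 375 μL brought to 4700 μL → factor 4700/375 = 12.533
Dilution factor to tube 1 = 33.333; to tube 4 = 3.7738 × 10^5
[tube 1]/[tube 4] = (factor to tube 4)/(factor to tube 1) = 3.7738 × 10^5/33.333 = 1.13 × 10^4

1.13 × 10^4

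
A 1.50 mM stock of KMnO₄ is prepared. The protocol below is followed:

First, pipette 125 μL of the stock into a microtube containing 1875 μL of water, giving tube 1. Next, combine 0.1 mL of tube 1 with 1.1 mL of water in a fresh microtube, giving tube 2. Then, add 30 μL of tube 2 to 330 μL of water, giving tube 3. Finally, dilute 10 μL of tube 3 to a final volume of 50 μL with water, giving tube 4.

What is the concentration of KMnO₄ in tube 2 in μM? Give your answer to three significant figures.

7.81 μM

Step 1: 125 μL + 1875 μL = 2000 μL total → factor 2000/125 = 16
Step 2: 0.1 mL + 1.1 mL = 1.2 mL total → factor 1.2/0.1 = 12
Dilution factor through tube 2 = 16 × 12 = 192
[tube 2] = 1.50 mM / 192 = 0.007812 mM = 7.81 μM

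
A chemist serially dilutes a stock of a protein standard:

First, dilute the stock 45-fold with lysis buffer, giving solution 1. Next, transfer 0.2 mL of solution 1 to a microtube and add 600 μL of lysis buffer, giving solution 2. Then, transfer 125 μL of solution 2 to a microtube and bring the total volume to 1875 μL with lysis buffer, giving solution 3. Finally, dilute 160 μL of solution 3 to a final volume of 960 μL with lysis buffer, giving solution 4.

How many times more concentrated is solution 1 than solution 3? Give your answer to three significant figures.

60.0

Step 1: 45-fold → factor 45
Step 2: 0.2 mL + 600 μL = 0.8 mL total → factor 0.8/0.2 = 4
Step 3: 125 μL brought to 1875 μL → factor 1875/125 = 15
Dilution factor to solution 1 = 45; to solution 3 = 2700
[solution 1]/[solution 3] = (factor to solution 3)/(factor to solution 1) = 2700/45 = 60.0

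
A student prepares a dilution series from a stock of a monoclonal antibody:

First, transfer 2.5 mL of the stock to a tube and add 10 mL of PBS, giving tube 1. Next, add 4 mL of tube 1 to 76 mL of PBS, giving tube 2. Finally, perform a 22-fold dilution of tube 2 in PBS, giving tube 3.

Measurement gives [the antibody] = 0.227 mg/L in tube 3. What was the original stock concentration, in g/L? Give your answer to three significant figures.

0.499 g/L

Step 1: 2.5 mL + 10 mL = 12.5 mL total → factor 12.5/2.5 = 5
Step 2: 4 mL + 76 mL = 80 mL total → factor 80/4 = 20
Step 3: 22-fold → factor 22
Overall dilution factor = 5 × 20 × 22 = 2200
Stock = 0.227 mg/L × 2200 = 499.4 mg/L = 0.499 g/L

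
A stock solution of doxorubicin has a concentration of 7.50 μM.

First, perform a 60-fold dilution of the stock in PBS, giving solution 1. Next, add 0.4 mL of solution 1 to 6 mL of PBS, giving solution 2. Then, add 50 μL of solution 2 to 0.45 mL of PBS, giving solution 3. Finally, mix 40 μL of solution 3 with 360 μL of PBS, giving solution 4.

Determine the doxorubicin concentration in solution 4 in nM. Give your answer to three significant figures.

0.0781 nM

Step 1: 60-fold → factor 60
Step 2: 0.4 mL + 6 mL = 6.4 mL total → factor 6.4/0.4 = 16
Step 3: 50 μL + 0.45 mL = 500 μL total → factor 500/50 = 10
Step 4: 40 μL + 360 μL = 400 μL total → factor 400/40 = 10
Overall dilution factor = 60 × 16 × 10 × 10 = 96000
Final = 7.50 μM / 96000 = 7.813 × 10^-5 μM = 0.0781 nM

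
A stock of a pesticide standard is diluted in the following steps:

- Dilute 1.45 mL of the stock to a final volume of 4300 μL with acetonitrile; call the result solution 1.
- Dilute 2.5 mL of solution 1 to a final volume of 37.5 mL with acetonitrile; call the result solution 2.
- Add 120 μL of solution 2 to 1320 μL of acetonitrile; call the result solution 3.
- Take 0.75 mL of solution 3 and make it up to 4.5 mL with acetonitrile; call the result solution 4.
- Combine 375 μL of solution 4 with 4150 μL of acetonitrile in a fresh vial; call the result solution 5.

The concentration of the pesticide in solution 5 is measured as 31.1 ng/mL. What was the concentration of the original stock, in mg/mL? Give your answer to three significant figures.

Step 1: 1.45 mL brought to 4300 μL → factor 4.3/1.45 = 2.9655
Step 2: 2.5 mL brought to 37.5 mL → factor 37.5/2.5 = 15
Step 3: 120 μL + 1320 μL = 1440 μL total → factor 1440/120 = 12
Step 4: 0.75 mL brought to 4.5 mL → factor 4.5/0.75 = 6
Step 5: 375 μL + 4150 μL = 4525 μL total → factor 4525/375 = 12.067
Overall dilution factor = 2.9655 × 15 × 12 × 6 × 12.067 = 38647
Stock = 31.1 ng/mL × 38647 = 1.202 × 10^6 ng/mL = 1.20 mg/mL

1.20 mg/mL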